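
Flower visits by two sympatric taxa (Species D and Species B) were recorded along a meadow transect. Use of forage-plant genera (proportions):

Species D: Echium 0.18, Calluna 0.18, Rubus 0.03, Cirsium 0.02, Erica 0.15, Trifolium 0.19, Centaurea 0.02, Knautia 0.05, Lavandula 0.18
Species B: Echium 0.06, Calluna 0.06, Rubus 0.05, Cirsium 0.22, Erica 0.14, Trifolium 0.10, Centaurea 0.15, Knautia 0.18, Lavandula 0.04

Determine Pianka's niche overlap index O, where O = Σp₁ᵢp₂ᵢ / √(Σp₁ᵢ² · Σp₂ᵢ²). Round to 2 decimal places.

Σ p₁ᵢp₂ᵢ = 0.0108 + 0.0108 + 0.0015 + 0.0044 + 0.0210 + 0.0190 + 0.0030 + 0.0090 + 0.0072 = 0.0867
Σp_1ᵢ² = 0.18² + 0.18² + 0.03² + 0.02² + 0.15² + 0.19² + 0.02² + 0.05² + 0.18² = 0.0324 + 0.0324 + 0.0009 + 0.0004 + 0.0225 + 0.0361 + 0.0004 + 0.0025 + 0.0324 = 0.1600
Σp_2ᵢ² = 0.06² + 0.06² + 0.05² + 0.22² + 0.14² + 0.10² + 0.15² + 0.18² + 0.04² = 0.0036 + 0.0036 + 0.0025 + 0.0484 + 0.0196 + 0.0100 + 0.0225 + 0.0324 + 0.0016 = 0.1442
O = 0.0867 / √(0.1600 × 0.1442) = 0.0867 / 0.15189 = 0.5708

0.57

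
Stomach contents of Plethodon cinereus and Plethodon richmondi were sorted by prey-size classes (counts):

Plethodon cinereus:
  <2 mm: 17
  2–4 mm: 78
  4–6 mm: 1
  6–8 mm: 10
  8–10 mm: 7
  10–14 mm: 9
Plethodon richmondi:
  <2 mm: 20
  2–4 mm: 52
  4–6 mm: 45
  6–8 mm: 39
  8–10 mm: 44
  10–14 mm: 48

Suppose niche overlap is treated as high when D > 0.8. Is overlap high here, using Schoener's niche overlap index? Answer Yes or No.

No

Proportions for Plethodon cinereus (n=122): 17/122=0.1393, 78/122=0.6393, 1/122=0.0082, 10/122=0.0820, 7/122=0.0574, 9/122=0.0738
Proportions for Plethodon richmondi (n=248): 20/248=0.0806, 52/248=0.2097, 45/248=0.1815, 39/248=0.1573, 44/248=0.1774, 48/248=0.1935
Σ|p₁ᵢ − p₂ᵢ| = 0.0587 + 0.4296 + 0.1733 + 0.0753 + 0.1200 + 0.1197 = 0.9766
D = 1 − ½ × 0.9766 = 1 − 0.48830 = 0.51170
D = 0.51170 < 0.8 → No.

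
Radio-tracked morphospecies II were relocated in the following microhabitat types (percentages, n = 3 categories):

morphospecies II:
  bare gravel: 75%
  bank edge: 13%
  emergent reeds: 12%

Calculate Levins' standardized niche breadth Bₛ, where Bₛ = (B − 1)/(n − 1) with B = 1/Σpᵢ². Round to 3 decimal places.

0.342

Convert percentages to proportions (divide by 100).
Σpᵢ² = 0.75² + 0.13² + 0.12² = 0.5625 + 0.0169 + 0.0144 = 0.5938
B = 1 / 0.5938 = 1.68407
Bₛ = (B − 1)/(n − 1) = (1.68407 − 1)/(3 − 1) = 0.68407/2 = 0.34204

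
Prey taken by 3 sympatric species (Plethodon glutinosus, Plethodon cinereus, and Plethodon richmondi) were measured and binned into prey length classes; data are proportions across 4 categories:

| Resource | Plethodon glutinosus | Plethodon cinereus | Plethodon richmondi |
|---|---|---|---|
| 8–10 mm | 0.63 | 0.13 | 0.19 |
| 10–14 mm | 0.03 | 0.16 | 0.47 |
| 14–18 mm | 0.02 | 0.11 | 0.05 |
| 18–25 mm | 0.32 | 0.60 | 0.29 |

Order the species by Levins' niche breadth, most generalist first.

Σp_glutᵢ² = 0.63² + 0.03² + 0.02² + 0.32² = 0.3969 + 0.0009 + 0.0004 + 0.1024 = 0.5006
B_glut = 1 / 0.5006 = 1.9976
Σp_cineᵢ² = 0.13² + 0.16² + 0.11² + 0.60² = 0.0169 + 0.0256 + 0.0121 + 0.3600 = 0.4146
B_cine = 1 / 0.4146 = 2.4120
Σp_richᵢ² = 0.19² + 0.47² + 0.05² + 0.29² = 0.0361 + 0.2209 + 0.0025 + 0.0841 = 0.3436
B_rich = 1 / 0.3436 = 2.9104
Ranking by B (broadest → narrowest): Plethodon richmondi (2.91) > Plethodon cinereus (2.41) > Plethodon glutinosus (2.00)

Plethodon richmondi > Plethodon cinereus > Plethodon glutinosus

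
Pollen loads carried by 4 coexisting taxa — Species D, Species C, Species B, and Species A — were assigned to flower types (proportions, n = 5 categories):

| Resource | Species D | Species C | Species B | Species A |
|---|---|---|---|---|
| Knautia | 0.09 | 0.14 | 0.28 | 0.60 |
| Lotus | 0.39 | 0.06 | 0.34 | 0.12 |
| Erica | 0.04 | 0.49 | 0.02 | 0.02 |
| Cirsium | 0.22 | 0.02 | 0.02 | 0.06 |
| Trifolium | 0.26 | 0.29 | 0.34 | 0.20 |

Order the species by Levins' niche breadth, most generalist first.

Σp_Dᵢ² = 0.09² + 0.39² + 0.04² + 0.22² + 0.26² = 0.0081 + 0.1521 + 0.0016 + 0.0484 + 0.0676 = 0.2778
B_D = 1 / 0.2778 = 3.5997
Σp_Cᵢ² = 0.14² + 0.06² + 0.49² + 0.02² + 0.29² = 0.0196 + 0.0036 + 0.2401 + 0.0004 + 0.0841 = 0.3478
B_C = 1 / 0.3478 = 2.8752
Σp_Bᵢ² = 0.28² + 0.34² + 0.02² + 0.02² + 0.34² = 0.0784 + 0.1156 + 0.0004 + 0.0004 + 0.1156 = 0.3104
B_B = 1 / 0.3104 = 3.2216
Σp_Aᵢ² = 0.60² + 0.12² + 0.02² + 0.06² + 0.20² = 0.3600 + 0.0144 + 0.0004 + 0.0036 + 0.0400 = 0.4184
B_A = 1 / 0.4184 = 2.3901
Ranking by B (broadest → narrowest): Species D (3.60) > Species B (3.22) > Species C (2.88) > Species A (2.39)

Species D > Species B > Species C > Species A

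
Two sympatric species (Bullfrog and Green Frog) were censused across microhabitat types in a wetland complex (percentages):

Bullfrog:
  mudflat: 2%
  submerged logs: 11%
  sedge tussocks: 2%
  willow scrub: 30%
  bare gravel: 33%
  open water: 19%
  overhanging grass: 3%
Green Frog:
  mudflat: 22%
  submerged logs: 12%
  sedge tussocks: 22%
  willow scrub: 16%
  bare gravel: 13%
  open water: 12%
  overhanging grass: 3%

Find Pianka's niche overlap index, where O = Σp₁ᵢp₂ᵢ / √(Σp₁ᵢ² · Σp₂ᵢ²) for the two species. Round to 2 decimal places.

0.67

Convert percentages to proportions (divide by 100).
Σ p₁ᵢp₂ᵢ = 0.0044 + 0.0132 + 0.0044 + 0.0480 + 0.0429 + 0.0228 + 0.0009 = 0.1366
Σp_1ᵢ² = 0.02² + 0.11² + 0.02² + 0.30² + 0.33² + 0.19² + 0.03² = 0.0004 + 0.0121 + 0.0004 + 0.0900 + 0.1089 + 0.0361 + 0.0009 = 0.2488
Σp_2ᵢ² = 0.22² + 0.12² + 0.22² + 0.16² + 0.13² + 0.12² + 0.03² = 0.0484 + 0.0144 + 0.0484 + 0.0256 + 0.0169 + 0.0144 + 0.0009 = 0.1690
O = 0.1366 / √(0.2488 × 0.1690) = 0.1366 / 0.20505 = 0.6662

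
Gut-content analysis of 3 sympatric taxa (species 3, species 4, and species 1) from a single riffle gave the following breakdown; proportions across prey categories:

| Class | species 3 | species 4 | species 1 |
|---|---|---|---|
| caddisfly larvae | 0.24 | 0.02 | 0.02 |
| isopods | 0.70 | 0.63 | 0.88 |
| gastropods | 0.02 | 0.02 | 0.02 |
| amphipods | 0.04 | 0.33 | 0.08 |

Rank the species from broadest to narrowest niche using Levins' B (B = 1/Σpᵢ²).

species 4 > species 3 > species 1

Σp_3ᵢ² = 0.24² + 0.70² + 0.02² + 0.04² = 0.0576 + 0.4900 + 0.0004 + 0.0016 = 0.5496
B_3 = 1 / 0.5496 = 1.8195
Σp_4ᵢ² = 0.02² + 0.63² + 0.02² + 0.33² = 0.0004 + 0.3969 + 0.0004 + 0.1089 = 0.5066
B_4 = 1 / 0.5066 = 1.9739
Σp_1ᵢ² = 0.02² + 0.88² + 0.02² + 0.08² = 0.0004 + 0.7744 + 0.0004 + 0.0064 = 0.7816
B_1 = 1 / 0.7816 = 1.2794
Ranking by B (broadest → narrowest): species 4 (1.97) > species 3 (1.82) > species 1 (1.28)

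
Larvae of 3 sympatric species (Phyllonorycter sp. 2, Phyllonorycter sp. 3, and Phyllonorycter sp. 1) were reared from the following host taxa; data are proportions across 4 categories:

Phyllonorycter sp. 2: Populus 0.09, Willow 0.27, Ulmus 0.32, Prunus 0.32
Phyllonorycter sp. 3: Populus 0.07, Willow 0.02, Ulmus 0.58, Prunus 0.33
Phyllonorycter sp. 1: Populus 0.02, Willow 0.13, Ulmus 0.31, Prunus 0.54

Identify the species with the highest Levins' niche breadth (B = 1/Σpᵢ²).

Phyllonorycter sp. 2

Σp_2ᵢ² = 0.09² + 0.27² + 0.32² + 0.32² = 0.0081 + 0.0729 + 0.1024 + 0.1024 = 0.2858
B_2 = 1 / 0.2858 = 3.4990
Σp_3ᵢ² = 0.07² + 0.02² + 0.58² + 0.33² = 0.0049 + 0.0004 + 0.3364 + 0.1089 = 0.4506
B_3 = 1 / 0.4506 = 2.2193
Σp_1ᵢ² = 0.02² + 0.13² + 0.31² + 0.54² = 0.0004 + 0.0169 + 0.0961 + 0.2916 = 0.4050
B_1 = 1 / 0.4050 = 2.4691
Highest B → broadest niche (most generalist): Phyllonorycter sp. 2 (B = 3.50).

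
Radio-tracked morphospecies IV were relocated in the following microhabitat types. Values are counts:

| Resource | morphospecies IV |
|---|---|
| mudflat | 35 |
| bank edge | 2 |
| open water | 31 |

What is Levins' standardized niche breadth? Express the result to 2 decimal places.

0.56

Proportions for morphospecies IV (n=68): 35/68=0.5147, 2/68=0.0294, 31/68=0.4559
Σpᵢ² = 0.5147² + 0.0294² + 0.4559² = 0.264916 + 0.000864 + 0.207845 = 0.473625
B = 1 / 0.473625 = 2.1114
Bₛ = (B − 1)/(n − 1) = (2.1114 − 1)/(3 − 1) = 1.1114/2 = 0.5557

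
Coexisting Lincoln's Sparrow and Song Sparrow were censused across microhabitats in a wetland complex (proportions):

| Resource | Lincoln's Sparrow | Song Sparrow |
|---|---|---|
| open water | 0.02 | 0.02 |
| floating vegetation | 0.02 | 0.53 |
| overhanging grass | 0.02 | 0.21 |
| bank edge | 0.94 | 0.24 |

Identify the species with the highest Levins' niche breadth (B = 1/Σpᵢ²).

Song Sparrow

Σp_Lincᵢ² = 0.02² + 0.02² + 0.02² + 0.94² = 0.0004 + 0.0004 + 0.0004 + 0.8836 = 0.8848
B_Linc = 1 / 0.8848 = 1.1302
Σp_Songᵢ² = 0.02² + 0.53² + 0.21² + 0.24² = 0.0004 + 0.2809 + 0.0441 + 0.0576 = 0.3830
B_Song = 1 / 0.3830 = 2.6110
Highest B → broadest niche (most generalist): Song Sparrow (B = 2.61).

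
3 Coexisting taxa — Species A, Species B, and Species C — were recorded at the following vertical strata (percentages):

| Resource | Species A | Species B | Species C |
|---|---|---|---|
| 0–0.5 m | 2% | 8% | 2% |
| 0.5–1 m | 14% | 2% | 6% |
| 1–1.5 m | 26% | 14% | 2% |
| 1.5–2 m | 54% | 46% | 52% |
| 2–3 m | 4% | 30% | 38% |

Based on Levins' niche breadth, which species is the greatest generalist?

Species B

Convert percentages to proportions (divide by 100).
Σp_Aᵢ² = 0.02² + 0.14² + 0.26² + 0.54² + 0.04² = 0.0004 + 0.0196 + 0.0676 + 0.2916 + 0.0016 = 0.3808
B_A = 1 / 0.3808 = 2.6261
Σp_Bᵢ² = 0.08² + 0.02² + 0.14² + 0.46² + 0.30² = 0.0064 + 0.0004 + 0.0196 + 0.2116 + 0.0900 = 0.3280
B_B = 1 / 0.3280 = 3.0488
Σp_Cᵢ² = 0.02² + 0.06² + 0.02² + 0.52² + 0.38² = 0.0004 + 0.0036 + 0.0004 + 0.2704 + 0.1444 = 0.4192
B_C = 1 / 0.4192 = 2.3855
Highest B → broadest niche (most generalist): Species B (B = 3.05).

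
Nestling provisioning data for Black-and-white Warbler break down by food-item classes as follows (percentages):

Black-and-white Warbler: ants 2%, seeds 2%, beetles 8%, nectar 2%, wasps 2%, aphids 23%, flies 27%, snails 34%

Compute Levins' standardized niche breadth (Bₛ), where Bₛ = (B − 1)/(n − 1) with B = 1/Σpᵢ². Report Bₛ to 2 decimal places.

0.43

Convert percentages to proportions (divide by 100).
Σpᵢ² = 0.02² + 0.02² + 0.08² + 0.02² + 0.02² + 0.23² + 0.27² + 0.34² = 0.0004 + 0.0004 + 0.0064 + 0.0004 + 0.0004 + 0.0529 + 0.0729 + 0.1156 = 0.2494
B = 1 / 0.2494 = 4.0096
Bₛ = (B − 1)/(n − 1) = (4.0096 − 1)/(8 − 1) = 3.0096/7 = 0.4299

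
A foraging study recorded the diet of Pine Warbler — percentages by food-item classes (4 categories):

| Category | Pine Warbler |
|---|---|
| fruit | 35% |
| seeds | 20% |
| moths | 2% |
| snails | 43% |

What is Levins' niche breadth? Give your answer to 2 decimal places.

2.88

Convert percentages to proportions (divide by 100).
Σpᵢ² = 0.35² + 0.20² + 0.02² + 0.43² = 0.1225 + 0.0400 + 0.0004 + 0.1849 = 0.3478
B = 1 / 0.3478 = 2.8752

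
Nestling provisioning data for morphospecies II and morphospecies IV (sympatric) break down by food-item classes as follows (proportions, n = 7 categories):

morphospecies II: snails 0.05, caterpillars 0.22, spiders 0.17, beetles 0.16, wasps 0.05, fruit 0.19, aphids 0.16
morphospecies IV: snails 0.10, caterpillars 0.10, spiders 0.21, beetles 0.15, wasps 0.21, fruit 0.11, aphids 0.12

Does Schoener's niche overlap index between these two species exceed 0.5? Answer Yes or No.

Σ|p₁ᵢ − p₂ᵢ| = 0.05 + 0.12 + 0.04 + 0.01 + 0.16 + 0.08 + 0.04 = 0.50
D = 1 − ½ × 0.50 = 1 − 0.250 = 0.7500
D = 0.7500 > 0.5 → Yes.

Yes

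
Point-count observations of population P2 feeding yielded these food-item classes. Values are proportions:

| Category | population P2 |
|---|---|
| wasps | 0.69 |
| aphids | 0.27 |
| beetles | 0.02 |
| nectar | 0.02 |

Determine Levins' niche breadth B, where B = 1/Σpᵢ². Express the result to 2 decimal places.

Σpᵢ² = 0.69² + 0.27² + 0.02² + 0.02² = 0.4761 + 0.0729 + 0.0004 + 0.0004 = 0.5498
B = 1 / 0.5498 = 1.8188

1.82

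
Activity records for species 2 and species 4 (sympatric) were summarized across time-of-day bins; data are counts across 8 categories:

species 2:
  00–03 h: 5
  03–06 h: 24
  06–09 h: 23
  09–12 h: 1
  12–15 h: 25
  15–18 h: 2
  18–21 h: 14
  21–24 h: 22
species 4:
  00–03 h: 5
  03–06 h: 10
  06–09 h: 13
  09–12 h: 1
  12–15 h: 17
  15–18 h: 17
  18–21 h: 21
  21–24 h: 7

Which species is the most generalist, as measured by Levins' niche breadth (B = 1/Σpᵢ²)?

species 4

Proportions for species 2 (n=116): 5/116=0.0431, 24/116=0.2069, 23/116=0.1983, 1/116=0.0086, 25/116=0.2155, 2/116=0.0172, 14/116=0.1207, 22/116=0.1897
Proportions for species 4 (n=91): 5/91=0.0549, 10/91=0.1099, 13/91=0.1429, 1/91=0.0110, 17/91=0.1868, 17/91=0.1868, 21/91=0.2308, 7/91=0.0769
Σp_2ᵢ² = 0.0431² + 0.2069² + 0.1983² + 0.0086² + 0.2155² + 0.0172² + 0.1207² + 0.1897² = 0.001858 + 0.042808 + 0.039323 + 0.000074 + 0.046440 + 0.000296 + 0.014568 + 0.035986 = 0.181353
B_2 = 1 / 0.181353 = 5.5141
Σp_4ᵢ² = 0.0549² + 0.1099² + 0.1429² + 0.0110² + 0.1868² + 0.1868² + 0.2308² + 0.0769² = 0.003014 + 0.012078 + 0.020420 + 0.000121 + 0.034894 + 0.034894 + 0.053269 + 0.005914 = 0.164604
B_4 = 1 / 0.164604 = 6.0752
Highest B → broadest niche (most generalist): species 4 (B = 6.08).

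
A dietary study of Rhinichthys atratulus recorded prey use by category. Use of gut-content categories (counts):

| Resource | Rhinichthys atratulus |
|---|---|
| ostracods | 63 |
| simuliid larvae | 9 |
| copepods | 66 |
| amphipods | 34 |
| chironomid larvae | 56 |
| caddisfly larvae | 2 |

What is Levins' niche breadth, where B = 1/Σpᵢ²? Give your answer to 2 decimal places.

4.16

Proportions for Rhinichthys atratulus (n=230): 63/230=0.2739, 9/230=0.0391, 66/230=0.2870, 34/230=0.1478, 56/230=0.2435, 2/230=0.0087
Σpᵢ² = 0.2739² + 0.0391² + 0.2870² + 0.1478² + 0.2435² + 0.0087² = 0.075021 + 0.001529 + 0.082369 + 0.021845 + 0.059292 + 0.000076 = 0.240132
B = 1 / 0.240132 = 4.1644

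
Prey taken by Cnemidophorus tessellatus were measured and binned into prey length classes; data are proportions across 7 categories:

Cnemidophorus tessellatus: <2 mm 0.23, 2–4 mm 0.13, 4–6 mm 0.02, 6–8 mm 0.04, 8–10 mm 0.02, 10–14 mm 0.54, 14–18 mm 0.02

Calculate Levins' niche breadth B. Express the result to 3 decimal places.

2.746

Σpᵢ² = 0.23² + 0.13² + 0.02² + 0.04² + 0.02² + 0.54² + 0.02² = 0.0529 + 0.0169 + 0.0004 + 0.0016 + 0.0004 + 0.2916 + 0.0004 = 0.3642
B = 1 / 0.3642 = 2.74574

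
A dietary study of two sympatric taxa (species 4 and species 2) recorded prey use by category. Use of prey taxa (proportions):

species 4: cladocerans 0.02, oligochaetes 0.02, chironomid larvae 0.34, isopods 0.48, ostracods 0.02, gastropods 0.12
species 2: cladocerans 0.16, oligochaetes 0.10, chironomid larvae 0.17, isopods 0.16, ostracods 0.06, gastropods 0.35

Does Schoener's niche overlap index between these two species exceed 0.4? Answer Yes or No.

Σ|p₁ᵢ − p₂ᵢ| = 0.14 + 0.08 + 0.17 + 0.32 + 0.04 + 0.23 = 0.98
D = 1 − ½ × 0.98 = 1 − 0.490 = 0.5100
D = 0.5100 > 0.4 → Yes.

Yes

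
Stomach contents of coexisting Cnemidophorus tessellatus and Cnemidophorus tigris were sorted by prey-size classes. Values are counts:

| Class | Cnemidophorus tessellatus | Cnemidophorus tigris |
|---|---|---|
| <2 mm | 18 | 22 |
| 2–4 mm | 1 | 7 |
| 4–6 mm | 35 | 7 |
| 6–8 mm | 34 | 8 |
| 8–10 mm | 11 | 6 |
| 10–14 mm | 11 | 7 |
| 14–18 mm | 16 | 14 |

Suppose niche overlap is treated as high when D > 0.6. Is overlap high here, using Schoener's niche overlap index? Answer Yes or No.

Proportions for Cnemidophorus tessellatus (n=126): 18/126=0.1429, 1/126=0.0079, 35/126=0.2778, 34/126=0.2698, 11/126=0.0873, 11/126=0.0873, 16/126=0.1270
Proportions for Cnemidophorus tigris (n=71): 22/71=0.3099, 7/71=0.0986, 7/71=0.0986, 8/71=0.1127, 6/71=0.0845, 7/71=0.0986, 14/71=0.1972
Σ|p₁ᵢ − p₂ᵢ| = 0.1670 + 0.0907 + 0.1792 + 0.1571 + 0.0028 + 0.0113 + 0.0702 = 0.6783
D = 1 − ½ × 0.6783 = 1 − 0.33915 = 0.66085
D = 0.66085 > 0.6 → Yes.

Yes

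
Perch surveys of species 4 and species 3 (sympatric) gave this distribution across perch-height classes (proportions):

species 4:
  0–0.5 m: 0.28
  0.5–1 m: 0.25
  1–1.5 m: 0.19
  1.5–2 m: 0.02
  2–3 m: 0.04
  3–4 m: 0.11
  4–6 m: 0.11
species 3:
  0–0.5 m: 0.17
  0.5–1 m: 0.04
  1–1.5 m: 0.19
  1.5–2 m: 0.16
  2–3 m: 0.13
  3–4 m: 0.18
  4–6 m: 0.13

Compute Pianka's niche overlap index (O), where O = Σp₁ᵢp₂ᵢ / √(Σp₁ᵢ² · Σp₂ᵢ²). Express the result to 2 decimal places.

Σ p₁ᵢp₂ᵢ = 0.0476 + 0.0100 + 0.0361 + 0.0032 + 0.0052 + 0.0198 + 0.0143 = 0.1362
Σp_1ᵢ² = 0.28² + 0.25² + 0.19² + 0.02² + 0.04² + 0.11² + 0.11² = 0.0784 + 0.0625 + 0.0361 + 0.0004 + 0.0016 + 0.0121 + 0.0121 = 0.2032
Σp_2ᵢ² = 0.17² + 0.04² + 0.19² + 0.16² + 0.13² + 0.18² + 0.13² = 0.0289 + 0.0016 + 0.0361 + 0.0256 + 0.0169 + 0.0324 + 0.0169 = 0.1584
O = 0.1362 / √(0.2032 × 0.1584) = 0.1362 / 0.17941 = 0.7592

0.76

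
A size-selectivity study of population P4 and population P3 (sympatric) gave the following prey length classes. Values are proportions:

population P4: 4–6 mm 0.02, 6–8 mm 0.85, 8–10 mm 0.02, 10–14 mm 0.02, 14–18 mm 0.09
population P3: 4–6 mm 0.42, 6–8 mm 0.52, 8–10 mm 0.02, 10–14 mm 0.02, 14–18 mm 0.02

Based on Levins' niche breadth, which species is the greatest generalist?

Σp_P4ᵢ² = 0.02² + 0.85² + 0.02² + 0.02² + 0.09² = 0.0004 + 0.7225 + 0.0004 + 0.0004 + 0.0081 = 0.7318
B_P4 = 1 / 0.7318 = 1.3665
Σp_P3ᵢ² = 0.42² + 0.52² + 0.02² + 0.02² + 0.02² = 0.1764 + 0.2704 + 0.0004 + 0.0004 + 0.0004 = 0.4480
B_P3 = 1 / 0.4480 = 2.2321
Highest B → broadest niche (most generalist): population P3 (B = 2.23).

population P3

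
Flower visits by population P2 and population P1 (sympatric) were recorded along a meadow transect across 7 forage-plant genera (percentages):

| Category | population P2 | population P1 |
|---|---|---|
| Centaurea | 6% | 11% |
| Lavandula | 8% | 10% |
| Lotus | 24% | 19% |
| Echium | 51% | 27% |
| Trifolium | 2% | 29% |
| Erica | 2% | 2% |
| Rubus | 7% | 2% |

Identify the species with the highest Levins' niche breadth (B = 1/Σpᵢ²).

Convert percentages to proportions (divide by 100).
Σp_P2ᵢ² = 0.06² + 0.08² + 0.24² + 0.51² + 0.02² + 0.02² + 0.07² = 0.0036 + 0.0064 + 0.0576 + 0.2601 + 0.0004 + 0.0004 + 0.0049 = 0.3334
B_P2 = 1 / 0.3334 = 2.9994
Σp_P1ᵢ² = 0.11² + 0.10² + 0.19² + 0.27² + 0.29² + 0.02² + 0.02² = 0.0121 + 0.0100 + 0.0361 + 0.0729 + 0.0841 + 0.0004 + 0.0004 = 0.2160
B_P1 = 1 / 0.2160 = 4.6296
Highest B → broadest niche (most generalist): population P1 (B = 4.63).

population P1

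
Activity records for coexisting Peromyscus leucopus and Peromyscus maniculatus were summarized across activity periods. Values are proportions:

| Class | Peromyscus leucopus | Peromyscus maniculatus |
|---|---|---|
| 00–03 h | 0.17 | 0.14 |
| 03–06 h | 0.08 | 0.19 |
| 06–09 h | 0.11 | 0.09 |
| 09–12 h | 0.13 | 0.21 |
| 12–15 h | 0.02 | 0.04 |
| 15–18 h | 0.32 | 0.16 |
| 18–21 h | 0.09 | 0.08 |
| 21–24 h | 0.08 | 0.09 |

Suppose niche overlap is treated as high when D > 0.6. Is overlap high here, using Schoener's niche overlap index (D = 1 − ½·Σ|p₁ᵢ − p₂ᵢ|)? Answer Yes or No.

Yes

Σ|p₁ᵢ − p₂ᵢ| = 0.03 + 0.11 + 0.02 + 0.08 + 0.02 + 0.16 + 0.01 + 0.01 = 0.44
D = 1 − ½ × 0.44 = 1 − 0.220 = 0.7800
D = 0.7800 > 0.6 → Yes.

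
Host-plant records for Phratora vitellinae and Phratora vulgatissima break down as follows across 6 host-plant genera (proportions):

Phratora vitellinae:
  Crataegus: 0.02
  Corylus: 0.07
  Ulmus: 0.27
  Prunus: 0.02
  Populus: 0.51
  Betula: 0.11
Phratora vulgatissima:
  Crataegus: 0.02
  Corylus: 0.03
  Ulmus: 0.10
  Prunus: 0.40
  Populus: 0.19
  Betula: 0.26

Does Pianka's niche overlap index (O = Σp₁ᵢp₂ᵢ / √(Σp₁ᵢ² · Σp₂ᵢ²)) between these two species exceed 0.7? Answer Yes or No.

Σ p₁ᵢp₂ᵢ = 0.0004 + 0.0021 + 0.0270 + 0.0080 + 0.0969 + 0.0286 = 0.1630
Σp_1ᵢ² = 0.02² + 0.07² + 0.27² + 0.02² + 0.51² + 0.11² = 0.0004 + 0.0049 + 0.0729 + 0.0004 + 0.2601 + 0.0121 = 0.3508
Σp_2ᵢ² = 0.02² + 0.03² + 0.10² + 0.40² + 0.19² + 0.26² = 0.0004 + 0.0009 + 0.0100 + 0.1600 + 0.0361 + 0.0676 = 0.2750
O = 0.1630 / √(0.3508 × 0.2750) = 0.1630 / 0.31060 = 0.5248
O = 0.5248 < 0.7 → No.

No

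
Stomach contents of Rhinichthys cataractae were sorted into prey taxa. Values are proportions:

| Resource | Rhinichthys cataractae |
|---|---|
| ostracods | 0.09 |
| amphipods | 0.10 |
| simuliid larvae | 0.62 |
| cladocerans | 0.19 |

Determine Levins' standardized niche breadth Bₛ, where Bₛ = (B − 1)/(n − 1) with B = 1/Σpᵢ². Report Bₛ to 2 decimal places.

0.43

Σpᵢ² = 0.09² + 0.10² + 0.62² + 0.19² = 0.0081 + 0.0100 + 0.3844 + 0.0361 = 0.4386
B = 1 / 0.4386 = 2.2800
Bₛ = (B − 1)/(n − 1) = (2.2800 − 1)/(4 − 1) = 1.2800/3 = 0.4267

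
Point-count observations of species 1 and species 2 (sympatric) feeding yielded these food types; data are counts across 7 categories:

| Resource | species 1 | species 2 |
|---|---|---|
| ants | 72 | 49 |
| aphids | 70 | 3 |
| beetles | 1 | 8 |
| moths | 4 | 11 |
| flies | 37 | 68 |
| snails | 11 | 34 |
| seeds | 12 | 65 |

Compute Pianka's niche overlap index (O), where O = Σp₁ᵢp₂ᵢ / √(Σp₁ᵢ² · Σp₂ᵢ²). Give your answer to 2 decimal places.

Proportions for species 1 (n=207): 72/207=0.3478, 70/207=0.3382, 1/207=0.0048, 4/207=0.0193, 37/207=0.1787, 11/207=0.0531, 12/207=0.0580
Proportions for species 2 (n=238): 49/238=0.2059, 3/238=0.0126, 8/238=0.0336, 11/238=0.0462, 68/238=0.2857, 34/238=0.1429, 65/238=0.2731
Σ p₁ᵢp₂ᵢ = 0.071612 + 0.004261 + 0.000161 + 0.000892 + 0.051055 + 0.007588 + 0.015840 = 0.151409
Σp_1ᵢ² = 0.3478² + 0.3382² + 0.0048² + 0.0193² + 0.1787² + 0.0531² + 0.0580² = 0.120965 + 0.114379 + 0.000023 + 0.000372 + 0.031934 + 0.002820 + 0.003364 = 0.273857
Σp_2ᵢ² = 0.2059² + 0.0126² + 0.0336² + 0.0462² + 0.2857² + 0.1429² + 0.2731² = 0.042395 + 0.000159 + 0.001129 + 0.002134 + 0.081624 + 0.020420 + 0.074584 = 0.222445
O = 0.151409 / √(0.273857 × 0.222445) = 0.151409 / 0.2468160 = 0.6134

0.61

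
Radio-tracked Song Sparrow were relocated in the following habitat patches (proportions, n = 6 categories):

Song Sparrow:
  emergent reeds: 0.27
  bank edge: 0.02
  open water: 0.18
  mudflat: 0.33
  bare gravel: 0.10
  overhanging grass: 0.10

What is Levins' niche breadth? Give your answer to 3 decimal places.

Σpᵢ² = 0.27² + 0.02² + 0.18² + 0.33² + 0.10² + 0.10² = 0.0729 + 0.0004 + 0.0324 + 0.1089 + 0.0100 + 0.0100 = 0.2346
B = 1 / 0.2346 = 4.26257

4.263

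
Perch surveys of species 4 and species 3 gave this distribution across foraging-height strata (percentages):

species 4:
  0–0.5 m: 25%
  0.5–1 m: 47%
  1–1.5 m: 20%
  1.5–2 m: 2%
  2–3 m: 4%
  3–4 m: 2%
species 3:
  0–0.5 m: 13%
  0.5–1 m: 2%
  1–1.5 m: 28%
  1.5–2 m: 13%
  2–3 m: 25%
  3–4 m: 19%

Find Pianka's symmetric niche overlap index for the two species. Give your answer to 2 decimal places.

Convert percentages to proportions (divide by 100).
Σ p₁ᵢp₂ᵢ = 0.0325 + 0.0094 + 0.0560 + 0.0026 + 0.0100 + 0.0038 = 0.1143
Σp_1ᵢ² = 0.25² + 0.47² + 0.20² + 0.02² + 0.04² + 0.02² = 0.0625 + 0.2209 + 0.0400 + 0.0004 + 0.0016 + 0.0004 = 0.3258
Σp_2ᵢ² = 0.13² + 0.02² + 0.28² + 0.13² + 0.25² + 0.19² = 0.0169 + 0.0004 + 0.0784 + 0.0169 + 0.0625 + 0.0361 = 0.2112
O = 0.1143 / √(0.3258 × 0.2112) = 0.1143 / 0.26231 = 0.4357

0.44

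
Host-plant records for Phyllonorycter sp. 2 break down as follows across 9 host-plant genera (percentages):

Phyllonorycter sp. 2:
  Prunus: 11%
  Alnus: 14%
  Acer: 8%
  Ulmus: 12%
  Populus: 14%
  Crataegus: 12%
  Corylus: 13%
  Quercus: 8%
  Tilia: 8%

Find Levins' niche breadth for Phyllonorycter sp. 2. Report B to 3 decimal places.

8.606

Convert percentages to proportions (divide by 100).
Σpᵢ² = 0.11² + 0.14² + 0.08² + 0.12² + 0.14² + 0.12² + 0.13² + 0.08² + 0.08² = 0.0121 + 0.0196 + 0.0064 + 0.0144 + 0.0196 + 0.0144 + 0.0169 + 0.0064 + 0.0064 = 0.1162
B = 1 / 0.1162 = 8.60585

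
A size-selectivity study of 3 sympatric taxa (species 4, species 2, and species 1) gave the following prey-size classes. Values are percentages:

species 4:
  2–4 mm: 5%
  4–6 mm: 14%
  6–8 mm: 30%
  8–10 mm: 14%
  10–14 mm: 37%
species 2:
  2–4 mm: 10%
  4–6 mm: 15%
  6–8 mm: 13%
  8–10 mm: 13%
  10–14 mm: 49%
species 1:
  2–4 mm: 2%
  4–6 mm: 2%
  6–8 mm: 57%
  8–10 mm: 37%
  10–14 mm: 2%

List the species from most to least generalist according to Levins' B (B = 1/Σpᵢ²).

species 4 > species 2 > species 1

Convert percentages to proportions (divide by 100).
Σp_4ᵢ² = 0.05² + 0.14² + 0.30² + 0.14² + 0.37² = 0.0025 + 0.0196 + 0.0900 + 0.0196 + 0.1369 = 0.2686
B_4 = 1 / 0.2686 = 3.7230
Σp_2ᵢ² = 0.10² + 0.15² + 0.13² + 0.13² + 0.49² = 0.0100 + 0.0225 + 0.0169 + 0.0169 + 0.2401 = 0.3064
B_2 = 1 / 0.3064 = 3.2637
Σp_1ᵢ² = 0.02² + 0.02² + 0.57² + 0.37² + 0.02² = 0.0004 + 0.0004 + 0.3249 + 0.1369 + 0.0004 = 0.4630
B_1 = 1 / 0.4630 = 2.1598
Ranking by B (broadest → narrowest): species 4 (3.72) > species 2 (3.26) > species 1 (2.16)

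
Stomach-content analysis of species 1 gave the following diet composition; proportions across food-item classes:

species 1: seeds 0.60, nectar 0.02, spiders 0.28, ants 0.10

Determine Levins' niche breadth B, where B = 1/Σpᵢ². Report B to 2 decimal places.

2.23

Σpᵢ² = 0.60² + 0.02² + 0.28² + 0.10² = 0.3600 + 0.0004 + 0.0784 + 0.0100 = 0.4488
B = 1 / 0.4488 = 2.2282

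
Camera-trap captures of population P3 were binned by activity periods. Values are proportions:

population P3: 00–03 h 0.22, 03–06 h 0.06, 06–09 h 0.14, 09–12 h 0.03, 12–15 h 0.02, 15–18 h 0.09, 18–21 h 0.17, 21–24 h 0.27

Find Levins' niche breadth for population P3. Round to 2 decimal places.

Σpᵢ² = 0.22² + 0.06² + 0.14² + 0.03² + 0.02² + 0.09² + 0.17² + 0.27² = 0.0484 + 0.0036 + 0.0196 + 0.0009 + 0.0004 + 0.0081 + 0.0289 + 0.0729 = 0.1828
B = 1 / 0.1828 = 5.4705

5.47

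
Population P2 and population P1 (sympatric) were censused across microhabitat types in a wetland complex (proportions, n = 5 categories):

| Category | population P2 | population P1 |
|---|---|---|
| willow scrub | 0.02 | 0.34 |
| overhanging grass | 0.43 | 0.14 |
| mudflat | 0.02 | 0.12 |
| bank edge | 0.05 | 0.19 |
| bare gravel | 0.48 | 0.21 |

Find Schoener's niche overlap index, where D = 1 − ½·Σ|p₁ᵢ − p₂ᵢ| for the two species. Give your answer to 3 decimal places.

Σ|p₁ᵢ − p₂ᵢ| = 0.32 + 0.29 + 0.10 + 0.14 + 0.27 = 1.12
D = 1 − ½ × 1.12 = 1 − 0.560 = 0.44000

0.440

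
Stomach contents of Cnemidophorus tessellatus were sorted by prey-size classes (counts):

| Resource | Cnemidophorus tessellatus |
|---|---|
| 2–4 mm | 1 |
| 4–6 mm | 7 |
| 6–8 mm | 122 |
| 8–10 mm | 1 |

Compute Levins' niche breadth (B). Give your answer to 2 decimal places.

Proportions for Cnemidophorus tessellatus (n=131): 1/131=0.0076, 7/131=0.0534, 122/131=0.9313, 1/131=0.0076
Σpᵢ² = 0.0076² + 0.0534² + 0.9313² + 0.0076² = 0.000058 + 0.002852 + 0.867320 + 0.000058 = 0.870288
B = 1 / 0.870288 = 1.1490

1.15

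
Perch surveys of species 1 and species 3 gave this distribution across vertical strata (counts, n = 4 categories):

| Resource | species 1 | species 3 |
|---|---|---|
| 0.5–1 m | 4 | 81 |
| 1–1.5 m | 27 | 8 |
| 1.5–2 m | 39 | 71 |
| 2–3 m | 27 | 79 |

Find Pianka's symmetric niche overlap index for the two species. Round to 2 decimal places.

Proportions for species 1 (n=97): 4/97=0.0412, 27/97=0.2784, 39/97=0.4021, 27/97=0.2784
Proportions for species 3 (n=239): 81/239=0.3389, 8/239=0.0335, 71/239=0.2971, 79/239=0.3305
Σ p₁ᵢp₂ᵢ = 0.013963 + 0.009326 + 0.119464 + 0.092011 = 0.234764
Σp_1ᵢ² = 0.0412² + 0.2784² + 0.4021² + 0.2784² = 0.001697 + 0.077507 + 0.161684 + 0.077507 = 0.318395
Σp_2ᵢ² = 0.3389² + 0.0335² + 0.2971² + 0.3305² = 0.114853 + 0.001122 + 0.088268 + 0.109230 = 0.313473
O = 0.234764 / √(0.318395 × 0.313473) = 0.234764 / 0.3159244 = 0.7431

0.74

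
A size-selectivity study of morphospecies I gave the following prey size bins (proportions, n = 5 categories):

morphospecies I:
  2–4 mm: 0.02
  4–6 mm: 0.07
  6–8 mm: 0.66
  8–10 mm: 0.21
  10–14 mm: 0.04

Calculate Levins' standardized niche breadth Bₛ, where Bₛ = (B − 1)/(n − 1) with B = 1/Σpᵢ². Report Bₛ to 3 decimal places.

Σpᵢ² = 0.02² + 0.07² + 0.66² + 0.21² + 0.04² = 0.0004 + 0.0049 + 0.4356 + 0.0441 + 0.0016 = 0.4866
B = 1 / 0.4866 = 2.05508
Bₛ = (B − 1)/(n − 1) = (2.05508 − 1)/(5 − 1) = 1.05508/4 = 0.26377

0.264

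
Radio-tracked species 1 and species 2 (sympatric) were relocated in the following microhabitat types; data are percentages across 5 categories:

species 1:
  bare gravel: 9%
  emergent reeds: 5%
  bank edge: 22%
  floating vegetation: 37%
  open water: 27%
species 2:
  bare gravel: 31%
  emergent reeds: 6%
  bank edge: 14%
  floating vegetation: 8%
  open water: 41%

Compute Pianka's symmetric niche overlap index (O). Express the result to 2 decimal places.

Convert percentages to proportions (divide by 100).
Σ p₁ᵢp₂ᵢ = 0.0279 + 0.0030 + 0.0308 + 0.0296 + 0.1107 = 0.2020
Σp_1ᵢ² = 0.09² + 0.05² + 0.22² + 0.37² + 0.27² = 0.0081 + 0.0025 + 0.0484 + 0.1369 + 0.0729 = 0.2688
Σp_2ᵢ² = 0.31² + 0.06² + 0.14² + 0.08² + 0.41² = 0.0961 + 0.0036 + 0.0196 + 0.0064 + 0.1681 = 0.2938
O = 0.2020 / √(0.2688 × 0.2938) = 0.2020 / 0.28102 = 0.7188

0.72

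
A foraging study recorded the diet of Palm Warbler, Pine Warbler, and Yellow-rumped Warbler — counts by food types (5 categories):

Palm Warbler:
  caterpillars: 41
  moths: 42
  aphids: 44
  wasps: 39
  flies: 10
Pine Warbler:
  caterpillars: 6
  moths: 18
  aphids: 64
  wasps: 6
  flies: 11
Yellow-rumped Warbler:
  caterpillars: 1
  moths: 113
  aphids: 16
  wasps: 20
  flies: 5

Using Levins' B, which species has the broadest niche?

Proportions for Palm Warbler (n=176): 41/176=0.2330, 42/176=0.2386, 44/176=0.2500, 39/176=0.2216, 10/176=0.0568
Proportions for Pine Warbler (n=105): 6/105=0.0571, 18/105=0.1714, 64/105=0.6095, 6/105=0.0571, 11/105=0.1048
Proportions for Yellow-rumped Warbler (n=155): 1/155=0.0065, 113/155=0.7290, 16/155=0.1032, 20/155=0.1290, 5/155=0.0323
Σp_Palmᵢ² = 0.2330² + 0.2386² + 0.2500² + 0.2216² + 0.0568² = 0.054289 + 0.056930 + 0.062500 + 0.049107 + 0.003226 = 0.226052
B_Palm = 1 / 0.226052 = 4.4238
Σp_Pineᵢ² = 0.0571² + 0.1714² + 0.6095² + 0.0571² + 0.1048² = 0.003260 + 0.029378 + 0.371490 + 0.003260 + 0.010983 = 0.418371
B_Pine = 1 / 0.418371 = 2.3902
Σp_Yellᵢ² = 0.0065² + 0.7290² + 0.1032² + 0.1290² + 0.0323² = 0.000042 + 0.531441 + 0.010650 + 0.016641 + 0.001043 = 0.559817
B_Yell = 1 / 0.559817 = 1.7863
Highest B → broadest niche (most generalist): Palm Warbler (B = 4.42).

Palm Warbler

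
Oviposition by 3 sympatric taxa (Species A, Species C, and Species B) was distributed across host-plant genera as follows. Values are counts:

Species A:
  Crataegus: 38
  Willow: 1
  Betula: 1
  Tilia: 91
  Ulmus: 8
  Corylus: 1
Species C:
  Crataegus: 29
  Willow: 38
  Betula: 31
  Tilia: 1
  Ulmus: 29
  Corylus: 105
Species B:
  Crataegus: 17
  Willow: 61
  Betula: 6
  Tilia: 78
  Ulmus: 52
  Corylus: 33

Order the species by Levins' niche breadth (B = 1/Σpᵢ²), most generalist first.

Proportions for Species A (n=140): 38/140=0.2714, 1/140=0.0071, 1/140=0.0071, 91/140=0.6500, 8/140=0.0571, 1/140=0.0071
Proportions for Species C (n=233): 29/233=0.1245, 38/233=0.1631, 31/233=0.1330, 1/233=0.0043, 29/233=0.1245, 105/233=0.4506
Proportions for Species B (n=247): 17/247=0.0688, 61/247=0.2470, 6/247=0.0243, 78/247=0.3158, 52/247=0.2105, 33/247=0.1336
Σp_Aᵢ² = 0.2714² + 0.0071² + 0.0071² + 0.6500² + 0.0571² + 0.0071² = 0.073658 + 0.000050 + 0.000050 + 0.422500 + 0.003260 + 0.000050 = 0.499568
B_A = 1 / 0.499568 = 2.0017
Σp_Cᵢ² = 0.1245² + 0.1631² + 0.1330² + 0.0043² + 0.1245² + 0.4506² = 0.015500 + 0.026602 + 0.017689 + 0.000018 + 0.015500 + 0.203040 = 0.278349
B_C = 1 / 0.278349 = 3.5926
Σp_Bᵢ² = 0.0688² + 0.2470² + 0.0243² + 0.3158² + 0.2105² + 0.1336² = 0.004733 + 0.061009 + 0.000590 + 0.099730 + 0.044310 + 0.017849 = 0.228221
B_B = 1 / 0.228221 = 4.3817
Ranking by B (broadest → narrowest): Species B (4.38) > Species C (3.59) > Species A (2.00)

Species B > Species C > Species A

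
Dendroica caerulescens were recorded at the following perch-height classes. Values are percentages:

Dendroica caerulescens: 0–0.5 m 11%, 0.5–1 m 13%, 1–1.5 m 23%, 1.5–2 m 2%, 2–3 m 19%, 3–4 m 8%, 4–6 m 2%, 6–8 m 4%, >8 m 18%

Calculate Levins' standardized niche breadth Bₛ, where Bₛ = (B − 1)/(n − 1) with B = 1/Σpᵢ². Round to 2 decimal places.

0.66

Convert percentages to proportions (divide by 100).
Σpᵢ² = 0.11² + 0.13² + 0.23² + 0.02² + 0.19² + 0.08² + 0.02² + 0.04² + 0.18² = 0.0121 + 0.0169 + 0.0529 + 0.0004 + 0.0361 + 0.0064 + 0.0004 + 0.0016 + 0.0324 = 0.1592
B = 1 / 0.1592 = 6.2814
Bₛ = (B − 1)/(n − 1) = (6.2814 − 1)/(9 − 1) = 5.2814/8 = 0.6602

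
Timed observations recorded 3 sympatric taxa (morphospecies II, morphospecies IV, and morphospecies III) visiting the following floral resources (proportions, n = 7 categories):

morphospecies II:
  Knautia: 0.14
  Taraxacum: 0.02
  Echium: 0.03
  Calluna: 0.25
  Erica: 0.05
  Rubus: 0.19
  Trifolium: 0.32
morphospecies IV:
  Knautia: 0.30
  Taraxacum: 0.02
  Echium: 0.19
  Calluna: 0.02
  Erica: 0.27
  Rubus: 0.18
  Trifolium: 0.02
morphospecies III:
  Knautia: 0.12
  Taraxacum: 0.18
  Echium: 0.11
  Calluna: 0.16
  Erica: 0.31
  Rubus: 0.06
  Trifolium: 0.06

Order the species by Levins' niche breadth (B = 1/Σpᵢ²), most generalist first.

morphospecies III > morphospecies II > morphospecies IV

Σp_IIᵢ² = 0.14² + 0.02² + 0.03² + 0.25² + 0.05² + 0.19² + 0.32² = 0.0196 + 0.0004 + 0.0009 + 0.0625 + 0.0025 + 0.0361 + 0.1024 = 0.2244
B_II = 1 / 0.2244 = 4.4563
Σp_IVᵢ² = 0.30² + 0.02² + 0.19² + 0.02² + 0.27² + 0.18² + 0.02² = 0.0900 + 0.0004 + 0.0361 + 0.0004 + 0.0729 + 0.0324 + 0.0004 = 0.2326
B_IV = 1 / 0.2326 = 4.2992
Σp_IIIᵢ² = 0.12² + 0.18² + 0.11² + 0.16² + 0.31² + 0.06² + 0.06² = 0.0144 + 0.0324 + 0.0121 + 0.0256 + 0.0961 + 0.0036 + 0.0036 = 0.1878
B_III = 1 / 0.1878 = 5.3248
Ranking by B (broadest → narrowest): morphospecies III (5.32) > morphospecies II (4.46) > morphospecies IV (4.30)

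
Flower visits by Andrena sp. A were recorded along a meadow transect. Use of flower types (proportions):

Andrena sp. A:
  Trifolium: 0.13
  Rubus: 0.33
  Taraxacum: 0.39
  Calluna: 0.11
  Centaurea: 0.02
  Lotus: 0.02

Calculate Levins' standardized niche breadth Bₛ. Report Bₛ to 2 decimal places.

0.49

Σpᵢ² = 0.13² + 0.33² + 0.39² + 0.11² + 0.02² + 0.02² = 0.0169 + 0.1089 + 0.1521 + 0.0121 + 0.0004 + 0.0004 = 0.2908
B = 1 / 0.2908 = 3.4388
Bₛ = (B − 1)/(n − 1) = (3.4388 − 1)/(6 − 1) = 2.4388/5 = 0.4878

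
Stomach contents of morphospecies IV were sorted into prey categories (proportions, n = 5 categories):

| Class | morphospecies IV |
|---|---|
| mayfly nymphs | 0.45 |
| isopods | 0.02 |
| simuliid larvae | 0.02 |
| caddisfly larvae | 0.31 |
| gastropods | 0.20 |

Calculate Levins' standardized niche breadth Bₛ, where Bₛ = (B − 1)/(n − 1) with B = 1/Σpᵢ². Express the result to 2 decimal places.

0.49

Σpᵢ² = 0.45² + 0.02² + 0.02² + 0.31² + 0.20² = 0.2025 + 0.0004 + 0.0004 + 0.0961 + 0.0400 = 0.3394
B = 1 / 0.3394 = 2.9464
Bₛ = (B − 1)/(n − 1) = (2.9464 − 1)/(5 − 1) = 1.9464/4 = 0.4866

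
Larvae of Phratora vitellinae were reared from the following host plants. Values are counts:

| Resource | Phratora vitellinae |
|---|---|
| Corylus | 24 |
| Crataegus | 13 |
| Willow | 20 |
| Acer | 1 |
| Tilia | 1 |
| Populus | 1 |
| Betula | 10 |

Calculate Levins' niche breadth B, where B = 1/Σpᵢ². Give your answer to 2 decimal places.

Proportions for Phratora vitellinae (n=70): 24/70=0.3429, 13/70=0.1857, 20/70=0.2857, 1/70=0.0143, 1/70=0.0143, 1/70=0.0143, 10/70=0.1429
Σpᵢ² = 0.3429² + 0.1857² + 0.2857² + 0.0143² + 0.0143² + 0.0143² + 0.1429² = 0.117580 + 0.034484 + 0.081624 + 0.000204 + 0.000204 + 0.000204 + 0.020420 = 0.254720
B = 1 / 0.254720 = 3.9259

3.93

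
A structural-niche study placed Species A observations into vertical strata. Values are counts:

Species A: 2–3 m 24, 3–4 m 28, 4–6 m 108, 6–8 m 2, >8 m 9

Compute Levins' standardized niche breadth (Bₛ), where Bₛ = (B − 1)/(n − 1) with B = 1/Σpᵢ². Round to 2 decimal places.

Proportions for Species A (n=171): 24/171=0.1404, 28/171=0.1637, 108/171=0.6316, 2/171=0.0117, 9/171=0.0526
Σpᵢ² = 0.1404² + 0.1637² + 0.6316² + 0.0117² + 0.0526² = 0.019712 + 0.026798 + 0.398919 + 0.000137 + 0.002767 = 0.448333
B = 1 / 0.448333 = 2.2305
Bₛ = (B − 1)/(n − 1) = (2.2305 − 1)/(5 − 1) = 1.2305/4 = 0.3076

0.31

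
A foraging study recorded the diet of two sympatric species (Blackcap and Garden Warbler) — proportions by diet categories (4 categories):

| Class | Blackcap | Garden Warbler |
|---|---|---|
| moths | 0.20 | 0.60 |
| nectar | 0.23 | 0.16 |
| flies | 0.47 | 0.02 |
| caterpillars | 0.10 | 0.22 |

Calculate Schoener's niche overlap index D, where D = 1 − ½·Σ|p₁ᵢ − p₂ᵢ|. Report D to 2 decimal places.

Σ|p₁ᵢ − p₂ᵢ| = 0.40 + 0.07 + 0.45 + 0.12 = 1.04
D = 1 − ½ × 1.04 = 1 − 0.520 = 0.4800

0.48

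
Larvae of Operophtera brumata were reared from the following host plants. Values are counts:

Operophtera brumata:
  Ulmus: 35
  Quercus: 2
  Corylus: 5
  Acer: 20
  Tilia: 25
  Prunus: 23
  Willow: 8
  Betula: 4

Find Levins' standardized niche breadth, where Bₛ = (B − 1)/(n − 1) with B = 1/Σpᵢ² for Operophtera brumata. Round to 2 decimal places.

Proportions for Operophtera brumata (n=122): 35/122=0.2869, 2/122=0.0164, 5/122=0.0410, 20/122=0.1639, 25/122=0.2049, 23/122=0.1885, 8/122=0.0656, 4/122=0.0328
Σpᵢ² = 0.2869² + 0.0164² + 0.0410² + 0.1639² + 0.2049² + 0.1885² + 0.0656² + 0.0328² = 0.082312 + 0.000269 + 0.001681 + 0.026863 + 0.041984 + 0.035532 + 0.004303 + 0.001076 = 0.194020
B = 1 / 0.194020 = 5.1541
Bₛ = (B − 1)/(n − 1) = (5.1541 − 1)/(8 − 1) = 4.1541/7 = 0.5934

0.59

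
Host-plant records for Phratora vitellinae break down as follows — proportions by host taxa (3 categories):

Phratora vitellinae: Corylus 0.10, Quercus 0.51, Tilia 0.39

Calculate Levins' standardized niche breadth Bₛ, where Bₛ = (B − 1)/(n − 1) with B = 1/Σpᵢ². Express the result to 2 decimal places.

0.68

Σpᵢ² = 0.10² + 0.51² + 0.39² = 0.0100 + 0.2601 + 0.1521 = 0.4222
B = 1 / 0.4222 = 2.3685
Bₛ = (B − 1)/(n − 1) = (2.3685 − 1)/(3 − 1) = 1.3685/2 = 0.6843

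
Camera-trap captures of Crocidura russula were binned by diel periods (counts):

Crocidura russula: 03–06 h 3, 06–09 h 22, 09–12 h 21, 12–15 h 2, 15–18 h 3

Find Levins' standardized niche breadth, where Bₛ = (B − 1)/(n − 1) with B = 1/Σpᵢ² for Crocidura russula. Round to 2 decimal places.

0.44

Proportions for Crocidura russula (n=51): 3/51=0.0588, 22/51=0.4314, 21/51=0.4118, 2/51=0.0392, 3/51=0.0588
Σpᵢ² = 0.0588² + 0.4314² + 0.4118² + 0.0392² + 0.0588² = 0.003457 + 0.186106 + 0.169579 + 0.001537 + 0.003457 = 0.364136
B = 1 / 0.364136 = 2.7462
Bₛ = (B − 1)/(n − 1) = (2.7462 − 1)/(5 − 1) = 1.7462/4 = 0.4366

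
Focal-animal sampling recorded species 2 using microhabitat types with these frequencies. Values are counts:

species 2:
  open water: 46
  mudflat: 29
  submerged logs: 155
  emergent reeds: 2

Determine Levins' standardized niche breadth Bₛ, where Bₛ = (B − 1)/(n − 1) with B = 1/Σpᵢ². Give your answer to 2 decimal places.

Proportions for species 2 (n=232): 46/232=0.1983, 29/232=0.1250, 155/232=0.6681, 2/232=0.0086
Σpᵢ² = 0.1983² + 0.1250² + 0.6681² + 0.0086² = 0.039323 + 0.015625 + 0.446358 + 0.000074 = 0.501380
B = 1 / 0.501380 = 1.9945
Bₛ = (B − 1)/(n − 1) = (1.9945 − 1)/(4 − 1) = 0.9945/3 = 0.3315

0.33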